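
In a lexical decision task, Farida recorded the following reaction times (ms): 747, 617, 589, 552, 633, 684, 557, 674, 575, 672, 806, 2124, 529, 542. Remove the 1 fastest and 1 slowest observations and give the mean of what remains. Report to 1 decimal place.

637.3 ms

Sorted: 529, 542, 552, 557, 575, 589, 617, 633, 672, 674, 684, 747, 806, 2124
Drop lowest 1 (529) and highest 1 (2124)
Remaining (n=12): Σ = 7648, mean = 7648/12 = 637.333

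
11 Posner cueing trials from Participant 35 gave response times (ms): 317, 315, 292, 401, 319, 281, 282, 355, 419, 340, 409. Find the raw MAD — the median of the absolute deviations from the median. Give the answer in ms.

36 ms

Sorted: 281, 282, 292, 315, 317, 319, 340, 355, 401, 409, 419 → median = 319
|x − 319|: 2, 4, 27, 82, 0, 38, 37, 36, 100, 21, 90
Sorted deviations: 0, 2, 4, 21, 27, 36, 37, 38, 82, 90, 100 → MAD = 36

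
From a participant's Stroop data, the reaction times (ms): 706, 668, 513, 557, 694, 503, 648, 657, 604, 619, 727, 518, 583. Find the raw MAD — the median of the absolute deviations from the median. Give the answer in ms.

Sorted: 503, 513, 518, 557, 583, 604, 619, 648, 657, 668, 694, 706, 727 → median = 619
|x − 619|: 87, 49, 106, 62, 75, 116, 29, 38, 15, 0, 108, 101, 36
Sorted deviations: 0, 15, 29, 36, 38, 49, 62, 75, 87, 101, 106, 108, 116 → MAD = 62

62 ms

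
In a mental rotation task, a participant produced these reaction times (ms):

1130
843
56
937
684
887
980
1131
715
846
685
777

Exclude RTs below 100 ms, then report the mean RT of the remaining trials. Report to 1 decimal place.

874.1 ms

Excluded: 56
Retained (n=11): Σ = 9615
Mean = 9615/11 = 874.0909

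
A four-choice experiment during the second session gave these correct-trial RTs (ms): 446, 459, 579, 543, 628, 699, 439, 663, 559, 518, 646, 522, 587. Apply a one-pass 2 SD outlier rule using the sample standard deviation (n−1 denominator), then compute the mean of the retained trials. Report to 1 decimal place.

560.6 ms

n = 13, ΣRT = 7288, M = 560.615
Σ(x−M)² = 84371.08; s = √(84371.08/12) = 83.851
Cutoffs: 560.615 ± 2·83.851 → [392.9, 728.3]
No RTs fall outside the cutoffs; all 13 retained. Mean = 7288/13 = 560.615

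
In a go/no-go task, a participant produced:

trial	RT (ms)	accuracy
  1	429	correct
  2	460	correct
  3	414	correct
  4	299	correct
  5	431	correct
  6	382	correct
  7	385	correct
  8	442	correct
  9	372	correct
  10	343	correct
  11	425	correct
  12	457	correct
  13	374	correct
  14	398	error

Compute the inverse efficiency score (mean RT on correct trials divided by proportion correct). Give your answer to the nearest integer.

Correct trials (n=13): 429, 460, 414, 299, 431, 382, 385, 442, 372, 343, 425, 457, 374
Mean correct RT = 5213/13 = 401.0000 ms
Proportion correct = 13/14
IES = 401.0000 / (13/14) = 431.846 ms

432 ms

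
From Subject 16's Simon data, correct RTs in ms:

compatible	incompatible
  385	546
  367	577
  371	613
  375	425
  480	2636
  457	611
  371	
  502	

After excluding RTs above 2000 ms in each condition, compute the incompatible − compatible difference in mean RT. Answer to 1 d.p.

140.9 ms

incompatible: exclude 2636
M(compatible) = 3308/8 = 413.500
M(incompatible) = 2772/5 = 554.400
Difference = 554.400 − 413.500 = 140.900 ms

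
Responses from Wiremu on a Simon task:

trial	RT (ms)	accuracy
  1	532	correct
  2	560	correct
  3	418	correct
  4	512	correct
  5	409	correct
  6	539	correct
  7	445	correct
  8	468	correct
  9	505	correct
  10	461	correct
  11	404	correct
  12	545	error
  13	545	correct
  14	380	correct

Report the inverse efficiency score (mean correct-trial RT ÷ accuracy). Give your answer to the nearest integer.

512 ms

Correct trials (n=13): 532, 560, 418, 512, 409, 539, 445, 468, 505, 461, 404, 545, 380
Mean correct RT = 6178/13 = 475.2308 ms
Proportion correct = 13/14
IES = 475.2308 / (13/14) = 511.787 ms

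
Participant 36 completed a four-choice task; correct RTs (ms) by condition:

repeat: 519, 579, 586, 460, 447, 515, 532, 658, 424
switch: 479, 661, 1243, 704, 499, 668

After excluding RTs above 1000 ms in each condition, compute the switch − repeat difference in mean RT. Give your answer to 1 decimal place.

switch: exclude 1243
M(repeat) = 4720/9 = 524.444
M(switch) = 3011/5 = 602.200
Difference = 602.200 − 524.444 = 77.756 ms

77.8 ms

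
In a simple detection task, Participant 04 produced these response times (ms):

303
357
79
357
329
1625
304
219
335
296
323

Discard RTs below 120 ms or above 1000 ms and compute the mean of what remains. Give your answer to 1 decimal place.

313.7 ms

Excluded: 79, 1625
Retained (n=9): Σ = 2823
Mean = 2823/9 = 313.6667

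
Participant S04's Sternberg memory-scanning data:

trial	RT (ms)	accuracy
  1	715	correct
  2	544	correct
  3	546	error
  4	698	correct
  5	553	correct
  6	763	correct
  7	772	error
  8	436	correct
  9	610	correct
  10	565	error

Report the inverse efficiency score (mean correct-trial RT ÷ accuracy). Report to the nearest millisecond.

Correct trials (n=7): 715, 544, 698, 553, 763, 436, 610
Mean correct RT = 4319/7 = 617.0000 ms
Proportion correct = 7/10
IES = 617.0000 / (7/10) = 881.429 ms

881 ms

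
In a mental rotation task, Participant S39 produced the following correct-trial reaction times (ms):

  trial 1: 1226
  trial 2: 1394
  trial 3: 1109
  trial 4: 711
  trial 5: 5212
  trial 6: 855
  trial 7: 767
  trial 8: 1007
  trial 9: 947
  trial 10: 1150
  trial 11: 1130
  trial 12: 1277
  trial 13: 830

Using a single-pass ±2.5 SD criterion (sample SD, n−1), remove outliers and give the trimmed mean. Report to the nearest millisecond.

n = 13, ΣRT = 17615, M = 1355.000
Σ(x−M)² = 16627534.00; s = √(16627534.00/12) = 1177.127
Cutoffs: 1355.000 ± 2.5·1177.127 → [-1587.8, 4297.8]
Outside: 5212 → excluded.
Retained (n=12): Σ = 12403, mean = 12403/12 = 1033.583

1034 ms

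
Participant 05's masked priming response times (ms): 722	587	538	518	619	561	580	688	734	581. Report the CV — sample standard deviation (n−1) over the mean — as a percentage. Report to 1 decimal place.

n = 10, Σ = 6128, M = 612.8000
Σ(x−M)² = 52325.600; s = √(52325.600/9) = 76.2493
CV = 76.2493 / 612.8000 = 0.12443 = 12.443%

12.4%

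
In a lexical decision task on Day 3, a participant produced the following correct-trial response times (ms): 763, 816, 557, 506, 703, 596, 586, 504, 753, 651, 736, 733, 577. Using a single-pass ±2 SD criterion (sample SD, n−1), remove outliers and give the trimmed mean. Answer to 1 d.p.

n = 13, ΣRT = 8481, M = 652.385
Σ(x−M)² = 130997.08; s = √(130997.08/12) = 104.482
Cutoffs: 652.385 ± 2·104.482 → [443.4, 861.3]
No RTs fall outside the cutoffs; all 13 retained. Mean = 8481/13 = 652.385

652.4 ms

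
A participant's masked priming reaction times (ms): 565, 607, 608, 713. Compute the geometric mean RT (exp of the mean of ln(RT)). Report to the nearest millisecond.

ln(RT): 6.3368, 6.4085, 6.4102, 6.5695
Mean ln(RT) = 25.7250/4 = 6.43125
Geometric mean = exp(6.43125) = 620.95 ms

621 ms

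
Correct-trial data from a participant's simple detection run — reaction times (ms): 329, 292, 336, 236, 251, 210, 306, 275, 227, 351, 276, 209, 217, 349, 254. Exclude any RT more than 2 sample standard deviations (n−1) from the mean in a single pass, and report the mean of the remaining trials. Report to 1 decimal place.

274.5 ms

n = 15, ΣRT = 4118, M = 274.533
Σ(x−M)² = 35923.73; s = √(35923.73/14) = 50.656
Cutoffs: 274.533 ± 2·50.656 → [173.2, 375.8]
No RTs fall outside the cutoffs; all 15 retained. Mean = 4118/15 = 274.533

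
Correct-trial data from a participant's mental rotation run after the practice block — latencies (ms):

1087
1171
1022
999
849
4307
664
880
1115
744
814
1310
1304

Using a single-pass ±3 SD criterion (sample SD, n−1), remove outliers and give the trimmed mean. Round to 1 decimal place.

n = 13, ΣRT = 16266, M = 1251.231
Σ(x−M)² = 10604994.31; s = √(10604994.31/12) = 940.080
Cutoffs: 1251.231 ± 3·940.080 → [-1569.0, 4071.5]
Outside: 4307 → excluded.
Retained (n=12): Σ = 11959, mean = 11959/12 = 996.583

996.6 ms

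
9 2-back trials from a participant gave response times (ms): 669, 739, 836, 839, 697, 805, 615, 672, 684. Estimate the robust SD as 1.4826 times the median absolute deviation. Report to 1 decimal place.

Sorted: 615, 669, 672, 684, 697, 739, 805, 836, 839 → median = 697
|x − 697| sorted: 0, 13, 25, 28, 42, 82, 108, 139, 142 → MAD = 42
Robust SD ≈ 1.4826 × 42 = 62.269

62.3 ms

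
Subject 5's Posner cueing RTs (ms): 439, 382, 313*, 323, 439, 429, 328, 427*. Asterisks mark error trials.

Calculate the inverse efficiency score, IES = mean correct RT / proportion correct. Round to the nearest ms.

520 ms

Correct trials (n=6): 439, 382, 323, 439, 429, 328
Mean correct RT = 2340/6 = 390.0000 ms
Proportion correct = 6/8
IES = 390.0000 / (6/8) = 520.000 ms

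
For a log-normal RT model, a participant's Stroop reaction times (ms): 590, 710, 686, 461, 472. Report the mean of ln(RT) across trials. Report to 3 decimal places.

6.353

ln(RT): 6.3801, 6.5653, 6.5309, 6.1334, 6.1570
Σ ln(RT) = 31.7666
Mean = 31.7666/5 = 6.35333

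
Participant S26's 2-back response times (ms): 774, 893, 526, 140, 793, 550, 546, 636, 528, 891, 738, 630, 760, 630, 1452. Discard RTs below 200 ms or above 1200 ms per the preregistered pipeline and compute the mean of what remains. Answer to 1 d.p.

684.2 ms

Excluded: 140, 1452
Retained (n=13): Σ = 8895
Mean = 8895/13 = 684.2308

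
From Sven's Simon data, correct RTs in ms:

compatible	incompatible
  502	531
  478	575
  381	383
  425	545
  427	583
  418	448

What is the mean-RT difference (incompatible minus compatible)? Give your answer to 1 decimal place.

M(compatible) = 2631/6 = 438.500
M(incompatible) = 3065/6 = 510.833
Difference = 510.833 − 438.500 = 72.333 ms

72.3 ms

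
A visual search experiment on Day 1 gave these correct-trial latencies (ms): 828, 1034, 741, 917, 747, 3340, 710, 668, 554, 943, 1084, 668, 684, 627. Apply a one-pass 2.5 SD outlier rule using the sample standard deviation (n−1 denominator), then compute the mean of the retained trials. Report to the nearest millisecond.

785 ms

n = 14, ΣRT = 13545, M = 967.500
Σ(x−M)² = 6382285.50; s = √(6382285.50/13) = 700.675
Cutoffs: 967.500 ± 2.5·700.675 → [-784.2, 2719.2]
Outside: 3340 → excluded.
Retained (n=13): Σ = 10205, mean = 10205/13 = 785.000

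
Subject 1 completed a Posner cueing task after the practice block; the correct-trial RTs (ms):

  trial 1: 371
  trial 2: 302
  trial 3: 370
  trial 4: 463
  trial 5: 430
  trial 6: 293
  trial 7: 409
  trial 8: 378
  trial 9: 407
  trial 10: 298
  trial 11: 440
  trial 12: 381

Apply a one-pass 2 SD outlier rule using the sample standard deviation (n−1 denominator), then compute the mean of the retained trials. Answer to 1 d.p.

n = 12, ΣRT = 4542, M = 378.500
Σ(x−M)² = 35095.00; s = √(35095.00/11) = 56.484
Cutoffs: 378.500 ± 2·56.484 → [265.5, 491.5]
No RTs fall outside the cutoffs; all 12 retained. Mean = 4542/12 = 378.500

378.5 ms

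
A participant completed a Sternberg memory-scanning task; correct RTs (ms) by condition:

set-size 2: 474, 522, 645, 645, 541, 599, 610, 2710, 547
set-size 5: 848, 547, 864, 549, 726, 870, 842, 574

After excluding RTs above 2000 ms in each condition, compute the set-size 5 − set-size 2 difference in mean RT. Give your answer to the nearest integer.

155 ms

set-size 2: exclude 2710
M(set-size 2) = 4583/8 = 572.875
M(set-size 5) = 5820/8 = 727.500
Difference = 727.500 − 572.875 = 154.625 ms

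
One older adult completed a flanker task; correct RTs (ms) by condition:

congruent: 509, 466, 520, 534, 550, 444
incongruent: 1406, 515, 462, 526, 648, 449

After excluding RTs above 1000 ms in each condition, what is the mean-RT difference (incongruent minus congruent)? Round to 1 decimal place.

16.2 ms

incongruent: exclude 1406
M(congruent) = 3023/6 = 503.833
M(incongruent) = 2600/5 = 520.000
Difference = 520.000 − 503.833 = 16.167 ms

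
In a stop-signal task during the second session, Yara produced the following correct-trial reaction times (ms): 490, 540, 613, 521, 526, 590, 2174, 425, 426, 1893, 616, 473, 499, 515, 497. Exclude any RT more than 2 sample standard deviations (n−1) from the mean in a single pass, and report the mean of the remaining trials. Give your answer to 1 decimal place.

n = 15, ΣRT = 10798, M = 719.867
Σ(x−M)² = 4066811.73; s = √(4066811.73/14) = 538.968
Cutoffs: 719.867 ± 2·538.968 → [-358.1, 1797.8]
Outside: 1893, 2174 → excluded.
Retained (n=13): Σ = 6731, mean = 6731/13 = 517.769

517.8 ms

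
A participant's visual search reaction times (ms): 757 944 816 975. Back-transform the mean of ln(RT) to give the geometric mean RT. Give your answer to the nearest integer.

868 ms

ln(RT): 6.6294, 6.8501, 6.7044, 6.8824
Mean ln(RT) = 27.0663/4 = 6.76659
Geometric mean = exp(6.76659) = 868.34 ms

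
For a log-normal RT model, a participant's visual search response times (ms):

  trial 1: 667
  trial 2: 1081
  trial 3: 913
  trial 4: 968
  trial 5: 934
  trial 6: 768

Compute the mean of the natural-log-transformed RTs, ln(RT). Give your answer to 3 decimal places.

ln(RT): 6.5028, 6.9856, 6.8167, 6.8752, 6.8395, 6.6438
Σ ln(RT) = 40.6637
Mean = 40.6637/6 = 6.77728

6.777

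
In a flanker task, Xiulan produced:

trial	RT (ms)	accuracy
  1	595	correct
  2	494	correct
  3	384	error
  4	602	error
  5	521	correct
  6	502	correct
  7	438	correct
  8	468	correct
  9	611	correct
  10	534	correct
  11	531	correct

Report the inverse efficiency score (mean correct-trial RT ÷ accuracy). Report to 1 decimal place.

637.5 ms

Correct trials (n=9): 595, 494, 521, 502, 438, 468, 611, 534, 531
Mean correct RT = 4694/9 = 521.5556 ms
Proportion correct = 9/11
IES = 521.5556 / (9/11) = 637.457 ms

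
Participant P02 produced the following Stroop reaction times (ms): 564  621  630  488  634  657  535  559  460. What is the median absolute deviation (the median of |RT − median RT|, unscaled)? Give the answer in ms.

66 ms

Sorted: 460, 488, 535, 559, 564, 621, 630, 634, 657 → median = 564
|x − 564|: 0, 57, 66, 76, 70, 93, 29, 5, 104
Sorted deviations: 0, 5, 29, 57, 66, 70, 76, 93, 104 → MAD = 66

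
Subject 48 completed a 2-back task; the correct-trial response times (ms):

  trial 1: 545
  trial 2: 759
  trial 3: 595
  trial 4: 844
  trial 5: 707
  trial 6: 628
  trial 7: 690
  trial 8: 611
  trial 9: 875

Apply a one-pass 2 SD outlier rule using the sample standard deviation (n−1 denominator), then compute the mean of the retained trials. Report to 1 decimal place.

n = 9, ΣRT = 6254, M = 694.889
Σ(x−M)² = 102910.89; s = √(102910.89/8) = 113.419
Cutoffs: 694.889 ± 2·113.419 → [468.1, 921.7]
No RTs fall outside the cutoffs; all 9 retained. Mean = 6254/9 = 694.889

694.9 ms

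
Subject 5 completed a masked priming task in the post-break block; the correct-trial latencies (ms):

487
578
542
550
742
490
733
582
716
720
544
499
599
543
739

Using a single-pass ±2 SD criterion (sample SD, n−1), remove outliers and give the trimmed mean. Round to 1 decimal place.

n = 15, ΣRT = 9064, M = 604.267
Σ(x−M)² = 132884.93; s = √(132884.93/14) = 97.426
Cutoffs: 604.267 ± 2·97.426 → [409.4, 799.1]
No RTs fall outside the cutoffs; all 15 retained. Mean = 9064/15 = 604.267

604.3 ms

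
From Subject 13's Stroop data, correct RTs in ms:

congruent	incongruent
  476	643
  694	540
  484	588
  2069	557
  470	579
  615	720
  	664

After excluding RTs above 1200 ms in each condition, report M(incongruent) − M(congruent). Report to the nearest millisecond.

congruent: exclude 2069
M(congruent) = 2739/5 = 547.800
M(incongruent) = 4291/7 = 613.000
Difference = 613.000 − 547.800 = 65.200 ms

65 ms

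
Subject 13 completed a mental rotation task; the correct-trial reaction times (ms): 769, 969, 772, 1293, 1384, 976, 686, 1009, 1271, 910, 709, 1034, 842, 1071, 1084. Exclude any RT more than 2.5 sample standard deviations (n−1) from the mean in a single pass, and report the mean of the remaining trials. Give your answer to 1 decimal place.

n = 15, ΣRT = 14779, M = 985.267
Σ(x−M)² = 640046.93; s = √(640046.93/14) = 213.817
Cutoffs: 985.267 ± 2.5·213.817 → [450.7, 1519.8]
No RTs fall outside the cutoffs; all 15 retained. Mean = 14779/15 = 985.267

985.3 ms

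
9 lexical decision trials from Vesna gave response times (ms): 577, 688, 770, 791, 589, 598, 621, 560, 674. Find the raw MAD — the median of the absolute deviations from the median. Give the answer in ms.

Sorted: 560, 577, 589, 598, 621, 674, 688, 770, 791 → median = 621
|x − 621|: 44, 67, 149, 170, 32, 23, 0, 61, 53
Sorted deviations: 0, 23, 32, 44, 53, 61, 67, 149, 170 → MAD = 53

53 ms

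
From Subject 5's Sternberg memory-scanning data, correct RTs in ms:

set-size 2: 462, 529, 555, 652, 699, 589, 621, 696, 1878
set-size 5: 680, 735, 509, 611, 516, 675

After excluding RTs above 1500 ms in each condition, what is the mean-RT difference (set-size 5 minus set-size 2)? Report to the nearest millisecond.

set-size 2: exclude 1878
M(set-size 2) = 4803/8 = 600.375
M(set-size 5) = 3726/6 = 621.000
Difference = 621.000 − 600.375 = 20.625 ms

21 ms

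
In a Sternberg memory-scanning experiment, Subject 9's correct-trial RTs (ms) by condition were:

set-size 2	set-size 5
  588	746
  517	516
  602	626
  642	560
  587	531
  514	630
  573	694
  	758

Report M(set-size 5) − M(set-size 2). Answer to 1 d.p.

57.9 ms

M(set-size 2) = 4023/7 = 574.714
M(set-size 5) = 5061/8 = 632.625
Difference = 632.625 − 574.714 = 57.911 ms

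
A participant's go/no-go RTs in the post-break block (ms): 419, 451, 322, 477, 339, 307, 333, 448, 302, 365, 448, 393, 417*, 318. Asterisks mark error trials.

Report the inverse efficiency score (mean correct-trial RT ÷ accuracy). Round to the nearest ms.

408 ms

Correct trials (n=13): 419, 451, 322, 477, 339, 307, 333, 448, 302, 365, 448, 393, 318
Mean correct RT = 4922/13 = 378.6154 ms
Proportion correct = 13/14
IES = 378.6154 / (13/14) = 407.740 ms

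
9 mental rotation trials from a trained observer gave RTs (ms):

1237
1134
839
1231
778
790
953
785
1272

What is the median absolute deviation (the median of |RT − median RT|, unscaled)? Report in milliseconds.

Sorted: 778, 785, 790, 839, 953, 1134, 1231, 1237, 1272 → median = 953
|x − 953|: 284, 181, 114, 278, 175, 163, 0, 168, 319
Sorted deviations: 0, 114, 163, 168, 175, 181, 278, 284, 319 → MAD = 175

175 ms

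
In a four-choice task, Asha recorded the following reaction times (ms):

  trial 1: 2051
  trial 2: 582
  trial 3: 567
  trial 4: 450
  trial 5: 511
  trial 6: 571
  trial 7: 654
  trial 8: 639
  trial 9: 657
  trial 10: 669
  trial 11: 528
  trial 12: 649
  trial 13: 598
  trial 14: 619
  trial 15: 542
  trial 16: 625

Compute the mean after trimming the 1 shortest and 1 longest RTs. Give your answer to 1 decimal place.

600.8 ms

Sorted: 450, 511, 528, 542, 567, 571, 582, 598, 619, 625, 639, 649, 654, 657, 669, 2051
Drop lowest 1 (450) and highest 1 (2051)
Remaining (n=14): Σ = 8411, mean = 8411/14 = 600.786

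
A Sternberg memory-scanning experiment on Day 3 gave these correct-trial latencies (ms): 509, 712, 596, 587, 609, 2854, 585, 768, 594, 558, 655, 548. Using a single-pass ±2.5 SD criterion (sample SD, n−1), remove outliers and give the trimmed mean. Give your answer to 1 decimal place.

611.0 ms

n = 12, ΣRT = 9575, M = 797.917
Σ(x−M)² = 4667532.92; s = √(4667532.92/11) = 651.399
Cutoffs: 797.917 ± 2.5·651.399 → [-830.6, 2426.4]
Outside: 2854 → excluded.
Retained (n=11): Σ = 6721, mean = 6721/11 = 611.000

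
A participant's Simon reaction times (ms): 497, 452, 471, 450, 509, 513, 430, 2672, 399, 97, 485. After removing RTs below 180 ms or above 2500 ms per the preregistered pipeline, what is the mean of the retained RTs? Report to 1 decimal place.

Excluded: 97, 2672
Retained (n=9): Σ = 4206
Mean = 4206/9 = 467.3333

467.3 ms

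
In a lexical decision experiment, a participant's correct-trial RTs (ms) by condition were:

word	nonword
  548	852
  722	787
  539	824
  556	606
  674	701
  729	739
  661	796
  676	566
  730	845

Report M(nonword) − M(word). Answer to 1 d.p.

97.9 ms

M(word) = 5835/9 = 648.333
M(nonword) = 6716/9 = 746.222
Difference = 746.222 − 648.333 = 97.889 ms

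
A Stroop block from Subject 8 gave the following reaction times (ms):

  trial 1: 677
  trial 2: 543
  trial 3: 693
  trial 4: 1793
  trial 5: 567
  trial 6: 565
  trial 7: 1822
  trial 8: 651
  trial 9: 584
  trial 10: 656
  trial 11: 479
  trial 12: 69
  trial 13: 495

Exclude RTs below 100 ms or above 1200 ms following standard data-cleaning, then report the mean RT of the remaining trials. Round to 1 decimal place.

591.0 ms

Excluded: 69, 1793, 1822
Retained (n=10): Σ = 5910
Mean = 5910/10 = 591.0000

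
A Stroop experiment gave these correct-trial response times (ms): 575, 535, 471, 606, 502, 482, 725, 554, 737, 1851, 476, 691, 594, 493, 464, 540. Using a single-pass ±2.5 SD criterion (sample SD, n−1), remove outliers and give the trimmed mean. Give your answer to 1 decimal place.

563.0 ms

n = 16, ΣRT = 10296, M = 643.500
Σ(x−M)² = 1673528.00; s = √(1673528.00/15) = 334.019
Cutoffs: 643.500 ± 2.5·334.019 → [-191.5, 1478.5]
Outside: 1851 → excluded.
Retained (n=15): Σ = 8445, mean = 8445/15 = 563.000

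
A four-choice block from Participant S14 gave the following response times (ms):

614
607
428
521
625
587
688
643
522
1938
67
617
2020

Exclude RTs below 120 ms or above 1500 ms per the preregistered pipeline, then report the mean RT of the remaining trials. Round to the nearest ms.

Excluded: 67, 1938, 2020
Retained (n=10): Σ = 5852
Mean = 5852/10 = 585.2000

585 ms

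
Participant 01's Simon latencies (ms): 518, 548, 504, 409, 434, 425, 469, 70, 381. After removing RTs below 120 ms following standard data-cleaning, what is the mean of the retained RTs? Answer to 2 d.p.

Excluded: 70
Retained (n=8): Σ = 3688
Mean = 3688/8 = 461.0000

461.00 ms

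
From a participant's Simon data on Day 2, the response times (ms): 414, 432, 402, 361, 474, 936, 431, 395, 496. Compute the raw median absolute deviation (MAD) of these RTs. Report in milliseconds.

36 ms

Sorted: 361, 395, 402, 414, 431, 432, 474, 496, 936 → median = 431
|x − 431|: 17, 1, 29, 70, 43, 505, 0, 36, 65
Sorted deviations: 0, 1, 17, 29, 36, 43, 65, 70, 505 → MAD = 36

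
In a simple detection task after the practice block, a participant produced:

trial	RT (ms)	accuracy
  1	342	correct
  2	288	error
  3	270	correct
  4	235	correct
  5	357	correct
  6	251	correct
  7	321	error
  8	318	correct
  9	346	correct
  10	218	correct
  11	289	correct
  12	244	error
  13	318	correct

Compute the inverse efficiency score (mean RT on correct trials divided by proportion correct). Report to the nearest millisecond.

Correct trials (n=10): 342, 270, 235, 357, 251, 318, 346, 218, 289, 318
Mean correct RT = 2944/10 = 294.4000 ms
Proportion correct = 10/13
IES = 294.4000 / (10/13) = 382.720 ms

383 ms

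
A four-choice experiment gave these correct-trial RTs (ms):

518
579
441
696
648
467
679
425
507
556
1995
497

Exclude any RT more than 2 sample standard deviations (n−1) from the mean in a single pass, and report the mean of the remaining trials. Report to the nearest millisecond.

n = 12, ΣRT = 8008, M = 667.333
Σ(x−M)² = 2011334.67; s = √(2011334.67/11) = 427.608
Cutoffs: 667.333 ± 2·427.608 → [-187.9, 1522.5]
Outside: 1995 → excluded.
Retained (n=11): Σ = 6013, mean = 6013/11 = 546.636

547 ms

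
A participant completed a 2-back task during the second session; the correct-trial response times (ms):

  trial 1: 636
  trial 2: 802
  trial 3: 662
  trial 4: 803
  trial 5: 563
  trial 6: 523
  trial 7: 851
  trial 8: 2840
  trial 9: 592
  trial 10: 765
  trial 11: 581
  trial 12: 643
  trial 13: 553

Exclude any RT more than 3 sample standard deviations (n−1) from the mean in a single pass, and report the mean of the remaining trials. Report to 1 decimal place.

n = 13, ΣRT = 10814, M = 831.846
Σ(x−M)² = 4507975.69; s = √(4507975.69/12) = 612.915
Cutoffs: 831.846 ± 3·612.915 → [-1006.9, 2670.6]
Outside: 2840 → excluded.
Retained (n=12): Σ = 7974, mean = 7974/12 = 664.500

664.5 ms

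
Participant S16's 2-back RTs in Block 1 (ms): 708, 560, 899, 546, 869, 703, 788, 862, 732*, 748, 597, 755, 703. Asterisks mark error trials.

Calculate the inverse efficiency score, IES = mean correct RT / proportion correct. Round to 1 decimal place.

788.8 ms

Correct trials (n=12): 708, 560, 899, 546, 869, 703, 788, 862, 748, 597, 755, 703
Mean correct RT = 8738/12 = 728.1667 ms
Proportion correct = 12/13
IES = 728.1667 / (12/13) = 788.847 ms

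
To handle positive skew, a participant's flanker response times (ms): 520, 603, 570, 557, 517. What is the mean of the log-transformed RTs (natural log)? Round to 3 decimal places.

ln(RT): 6.2538, 6.4019, 6.3456, 6.3226, 6.2480
Σ ln(RT) = 31.5720
Mean = 31.5720/5 = 6.31440

6.314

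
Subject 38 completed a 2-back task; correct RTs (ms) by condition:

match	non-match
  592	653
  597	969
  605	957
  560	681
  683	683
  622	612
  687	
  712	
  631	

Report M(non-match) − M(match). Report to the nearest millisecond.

M(match) = 5689/9 = 632.111
M(non-match) = 4555/6 = 759.167
Difference = 759.167 − 632.111 = 127.056 ms

127 ms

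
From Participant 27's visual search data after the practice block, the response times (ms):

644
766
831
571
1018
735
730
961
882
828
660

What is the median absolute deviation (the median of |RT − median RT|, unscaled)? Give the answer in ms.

106 ms

Sorted: 571, 644, 660, 730, 735, 766, 828, 831, 882, 961, 1018 → median = 766
|x − 766|: 122, 0, 65, 195, 252, 31, 36, 195, 116, 62, 106
Sorted deviations: 0, 31, 36, 62, 65, 106, 116, 122, 195, 195, 252 → MAD = 106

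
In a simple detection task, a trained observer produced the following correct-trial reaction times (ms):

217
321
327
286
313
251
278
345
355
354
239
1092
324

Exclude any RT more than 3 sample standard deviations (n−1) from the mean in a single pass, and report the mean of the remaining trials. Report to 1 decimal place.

n = 13, ΣRT = 4702, M = 361.692
Σ(x−M)² = 601358.77; s = √(601358.77/12) = 223.860
Cutoffs: 361.692 ± 3·223.860 → [-309.9, 1033.3]
Outside: 1092 → excluded.
Retained (n=12): Σ = 3610, mean = 3610/12 = 300.833

300.8 ms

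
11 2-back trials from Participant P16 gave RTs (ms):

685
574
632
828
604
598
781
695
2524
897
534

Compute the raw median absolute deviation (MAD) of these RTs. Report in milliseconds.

Sorted: 534, 574, 598, 604, 632, 685, 695, 781, 828, 897, 2524 → median = 685
|x − 685|: 0, 111, 53, 143, 81, 87, 96, 10, 1839, 212, 151
Sorted deviations: 0, 10, 53, 81, 87, 96, 111, 143, 151, 212, 1839 → MAD = 96

96 ms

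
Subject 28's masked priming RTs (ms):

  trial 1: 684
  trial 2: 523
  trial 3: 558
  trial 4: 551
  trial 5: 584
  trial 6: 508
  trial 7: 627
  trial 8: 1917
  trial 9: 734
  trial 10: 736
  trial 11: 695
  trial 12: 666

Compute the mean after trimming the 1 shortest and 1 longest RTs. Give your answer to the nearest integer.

Sorted: 508, 523, 551, 558, 584, 627, 666, 684, 695, 734, 736, 1917
Drop lowest 1 (508) and highest 1 (1917)
Remaining (n=10): Σ = 6358, mean = 6358/10 = 635.800

636 ms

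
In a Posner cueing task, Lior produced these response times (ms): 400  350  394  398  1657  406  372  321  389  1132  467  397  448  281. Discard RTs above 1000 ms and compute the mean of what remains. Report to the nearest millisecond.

385 ms

Excluded: 1132, 1657
Retained (n=12): Σ = 4623
Mean = 4623/12 = 385.2500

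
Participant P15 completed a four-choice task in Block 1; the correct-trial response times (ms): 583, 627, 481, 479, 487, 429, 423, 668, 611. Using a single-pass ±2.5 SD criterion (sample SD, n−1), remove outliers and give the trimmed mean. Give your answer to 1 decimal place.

n = 9, ΣRT = 4788, M = 532.000
Σ(x−M)² = 66288.00; s = √(66288.00/8) = 91.027
Cutoffs: 532.000 ± 2.5·91.027 → [304.4, 759.6]
No RTs fall outside the cutoffs; all 9 retained. Mean = 4788/9 = 532.000

532.0 ms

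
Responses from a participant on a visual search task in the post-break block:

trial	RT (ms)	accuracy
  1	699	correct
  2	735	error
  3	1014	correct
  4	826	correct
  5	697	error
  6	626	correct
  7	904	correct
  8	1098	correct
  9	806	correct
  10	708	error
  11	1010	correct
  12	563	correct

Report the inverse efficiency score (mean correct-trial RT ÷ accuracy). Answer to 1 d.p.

1117.9 ms

Correct trials (n=9): 699, 1014, 826, 626, 904, 1098, 806, 1010, 563
Mean correct RT = 7546/9 = 838.4444 ms
Proportion correct = 9/12
IES = 838.4444 / (9/12) = 1117.926 ms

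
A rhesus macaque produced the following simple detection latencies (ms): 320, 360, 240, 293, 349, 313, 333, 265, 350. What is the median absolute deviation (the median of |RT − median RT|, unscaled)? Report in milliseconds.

Sorted: 240, 265, 293, 313, 320, 333, 349, 350, 360 → median = 320
|x − 320|: 0, 40, 80, 27, 29, 7, 13, 55, 30
Sorted deviations: 0, 7, 13, 27, 29, 30, 40, 55, 80 → MAD = 29

29 ms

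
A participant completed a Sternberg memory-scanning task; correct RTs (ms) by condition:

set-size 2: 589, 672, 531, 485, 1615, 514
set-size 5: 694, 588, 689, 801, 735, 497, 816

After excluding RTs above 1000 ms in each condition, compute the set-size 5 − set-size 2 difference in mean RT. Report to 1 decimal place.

set-size 2: exclude 1615
M(set-size 2) = 2791/5 = 558.200
M(set-size 5) = 4820/7 = 688.571
Difference = 688.571 − 558.200 = 130.371 ms

130.4 ms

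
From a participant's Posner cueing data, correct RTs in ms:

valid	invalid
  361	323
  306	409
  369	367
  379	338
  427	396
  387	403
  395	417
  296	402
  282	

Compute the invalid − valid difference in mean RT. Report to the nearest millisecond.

26 ms

M(valid) = 3202/9 = 355.778
M(invalid) = 3055/8 = 381.875
Difference = 381.875 − 355.778 = 26.097 ms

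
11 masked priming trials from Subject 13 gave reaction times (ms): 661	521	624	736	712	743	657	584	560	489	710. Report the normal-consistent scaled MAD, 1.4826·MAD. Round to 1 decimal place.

Sorted: 489, 521, 560, 584, 624, 657, 661, 710, 712, 736, 743 → median = 657
|x − 657| sorted: 0, 4, 33, 53, 55, 73, 79, 86, 97, 136, 168 → MAD = 73
Robust SD ≈ 1.4826 × 73 = 108.230

108.2 ms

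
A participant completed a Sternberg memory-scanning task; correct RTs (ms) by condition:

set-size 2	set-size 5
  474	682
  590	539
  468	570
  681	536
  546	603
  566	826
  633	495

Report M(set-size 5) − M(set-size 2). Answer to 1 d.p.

41.9 ms

M(set-size 2) = 3958/7 = 565.429
M(set-size 5) = 4251/7 = 607.286
Difference = 607.286 − 565.429 = 41.857 ms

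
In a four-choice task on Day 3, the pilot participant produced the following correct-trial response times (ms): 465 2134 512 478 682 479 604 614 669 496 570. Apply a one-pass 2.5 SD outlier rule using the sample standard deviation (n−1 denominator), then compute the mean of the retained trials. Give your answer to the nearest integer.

n = 11, ΣRT = 7703, M = 700.273
Σ(x−M)² = 2321462.18; s = √(2321462.18/10) = 481.816
Cutoffs: 700.273 ± 2.5·481.816 → [-504.3, 1904.8]
Outside: 2134 → excluded.
Retained (n=10): Σ = 5569, mean = 5569/10 = 556.900

557 ms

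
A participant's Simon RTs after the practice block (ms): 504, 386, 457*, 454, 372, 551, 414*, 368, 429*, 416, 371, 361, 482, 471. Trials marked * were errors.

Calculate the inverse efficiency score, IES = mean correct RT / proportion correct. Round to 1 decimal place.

Correct trials (n=11): 504, 386, 454, 372, 551, 368, 416, 371, 361, 482, 471
Mean correct RT = 4736/11 = 430.5455 ms
Proportion correct = 11/14
IES = 430.5455 / (11/14) = 547.967 ms

548.0 ms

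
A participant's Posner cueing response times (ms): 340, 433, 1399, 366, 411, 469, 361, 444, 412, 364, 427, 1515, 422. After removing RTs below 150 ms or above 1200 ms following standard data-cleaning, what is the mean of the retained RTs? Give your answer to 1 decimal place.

404.5 ms

Excluded: 1399, 1515
Retained (n=11): Σ = 4449
Mean = 4449/11 = 404.4545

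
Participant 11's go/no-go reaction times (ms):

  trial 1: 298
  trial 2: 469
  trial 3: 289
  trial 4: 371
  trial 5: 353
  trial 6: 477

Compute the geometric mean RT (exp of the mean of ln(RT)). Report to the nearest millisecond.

ln(RT): 5.6971, 6.1506, 5.6664, 5.9162, 5.8665, 6.1675
Mean ln(RT) = 35.4643/6 = 5.91072
Geometric mean = exp(5.91072) = 368.97 ms

369 ms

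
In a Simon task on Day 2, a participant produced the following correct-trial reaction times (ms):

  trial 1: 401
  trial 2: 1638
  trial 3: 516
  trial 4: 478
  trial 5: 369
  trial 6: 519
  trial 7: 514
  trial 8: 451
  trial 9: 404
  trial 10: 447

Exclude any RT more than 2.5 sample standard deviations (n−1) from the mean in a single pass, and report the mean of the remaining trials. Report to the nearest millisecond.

n = 10, ΣRT = 5737, M = 573.700
Σ(x−M)² = 1283412.10; s = √(1283412.10/9) = 377.626
Cutoffs: 573.700 ± 2.5·377.626 → [-370.4, 1517.8]
Outside: 1638 → excluded.
Retained (n=9): Σ = 4099, mean = 4099/9 = 455.444

455 ms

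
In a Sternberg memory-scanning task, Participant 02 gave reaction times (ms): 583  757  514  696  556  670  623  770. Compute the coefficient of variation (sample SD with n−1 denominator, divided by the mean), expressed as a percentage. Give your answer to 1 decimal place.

14.4%

n = 8, Σ = 5169, M = 646.1250
Σ(x−M)² = 60794.875; s = √(60794.875/7) = 93.1933
CV = 93.1933 / 646.1250 = 0.14423 = 14.423%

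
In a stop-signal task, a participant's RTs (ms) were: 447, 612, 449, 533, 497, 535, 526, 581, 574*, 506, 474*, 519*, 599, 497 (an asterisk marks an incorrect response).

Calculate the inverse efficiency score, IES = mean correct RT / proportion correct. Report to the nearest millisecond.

Correct trials (n=11): 447, 612, 449, 533, 497, 535, 526, 581, 506, 599, 497
Mean correct RT = 5782/11 = 525.6364 ms
Proportion correct = 11/14
IES = 525.6364 / (11/14) = 668.992 ms

669 ms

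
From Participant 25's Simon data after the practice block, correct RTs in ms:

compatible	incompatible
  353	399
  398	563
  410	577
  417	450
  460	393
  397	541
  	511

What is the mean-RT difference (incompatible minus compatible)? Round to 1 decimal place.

M(compatible) = 2435/6 = 405.833
M(incompatible) = 3434/7 = 490.571
Difference = 490.571 − 405.833 = 84.738 ms

84.7 ms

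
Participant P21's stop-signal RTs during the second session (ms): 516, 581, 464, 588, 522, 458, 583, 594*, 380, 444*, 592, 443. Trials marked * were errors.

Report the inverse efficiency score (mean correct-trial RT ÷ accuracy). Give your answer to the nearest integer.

615 ms

Correct trials (n=10): 516, 581, 464, 588, 522, 458, 583, 380, 592, 443
Mean correct RT = 5127/10 = 512.7000 ms
Proportion correct = 10/12
IES = 512.7000 / (10/12) = 615.240 ms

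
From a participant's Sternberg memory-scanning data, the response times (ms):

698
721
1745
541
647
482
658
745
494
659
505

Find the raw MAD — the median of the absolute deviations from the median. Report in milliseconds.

Sorted: 482, 494, 505, 541, 647, 658, 659, 698, 721, 745, 1745 → median = 658
|x − 658|: 40, 63, 1087, 117, 11, 176, 0, 87, 164, 1, 153
Sorted deviations: 0, 1, 11, 40, 63, 87, 117, 153, 164, 176, 1087 → MAD = 87

87 ms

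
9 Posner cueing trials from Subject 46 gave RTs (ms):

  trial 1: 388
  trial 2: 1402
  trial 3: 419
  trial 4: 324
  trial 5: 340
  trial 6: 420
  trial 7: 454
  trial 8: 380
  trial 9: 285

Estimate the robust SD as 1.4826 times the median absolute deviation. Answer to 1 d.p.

71.2 ms

Sorted: 285, 324, 340, 380, 388, 419, 420, 454, 1402 → median = 388
|x − 388| sorted: 0, 8, 31, 32, 48, 64, 66, 103, 1014 → MAD = 48
Robust SD ≈ 1.4826 × 48 = 71.165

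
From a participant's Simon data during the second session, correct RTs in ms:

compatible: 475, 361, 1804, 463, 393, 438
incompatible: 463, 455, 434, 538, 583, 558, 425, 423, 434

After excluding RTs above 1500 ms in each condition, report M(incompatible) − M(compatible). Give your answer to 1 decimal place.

compatible: exclude 1804
M(compatible) = 2130/5 = 426.000
M(incompatible) = 4313/9 = 479.222
Difference = 479.222 − 426.000 = 53.222 ms

53.2 ms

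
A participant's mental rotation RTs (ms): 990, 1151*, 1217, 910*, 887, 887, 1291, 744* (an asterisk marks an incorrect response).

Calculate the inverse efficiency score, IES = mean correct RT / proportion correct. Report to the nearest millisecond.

1687 ms

Correct trials (n=5): 990, 1217, 887, 887, 1291
Mean correct RT = 5272/5 = 1054.4000 ms
Proportion correct = 5/8
IES = 1054.4000 / (5/8) = 1687.040 ms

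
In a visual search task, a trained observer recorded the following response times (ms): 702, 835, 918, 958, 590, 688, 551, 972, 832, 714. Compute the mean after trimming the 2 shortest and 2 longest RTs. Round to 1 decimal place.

Sorted: 551, 590, 688, 702, 714, 832, 835, 918, 958, 972
Drop lowest 2 (551, 590) and highest 2 (958, 972)
Remaining (n=6): Σ = 4689, mean = 4689/6 = 781.500

781.5 ms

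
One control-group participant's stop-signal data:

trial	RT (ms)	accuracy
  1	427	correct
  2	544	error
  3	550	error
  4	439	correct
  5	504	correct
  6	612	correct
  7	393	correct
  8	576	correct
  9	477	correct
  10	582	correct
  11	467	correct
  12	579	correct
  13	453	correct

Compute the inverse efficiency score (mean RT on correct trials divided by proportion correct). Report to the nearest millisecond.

Correct trials (n=11): 427, 439, 504, 612, 393, 576, 477, 582, 467, 579, 453
Mean correct RT = 5509/11 = 500.8182 ms
Proportion correct = 11/13
IES = 500.8182 / (11/13) = 591.876 ms

592 ms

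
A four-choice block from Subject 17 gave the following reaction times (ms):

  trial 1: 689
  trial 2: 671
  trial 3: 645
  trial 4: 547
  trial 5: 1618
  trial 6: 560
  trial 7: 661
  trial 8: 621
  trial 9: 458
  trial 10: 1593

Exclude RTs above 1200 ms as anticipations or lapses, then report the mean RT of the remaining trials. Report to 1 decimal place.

Excluded: 1593, 1618
Retained (n=8): Σ = 4852
Mean = 4852/8 = 606.5000

606.5 ms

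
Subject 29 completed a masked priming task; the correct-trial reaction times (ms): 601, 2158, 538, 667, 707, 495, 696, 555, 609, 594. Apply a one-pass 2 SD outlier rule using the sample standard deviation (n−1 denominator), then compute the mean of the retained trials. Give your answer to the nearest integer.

n = 10, ΣRT = 7620, M = 762.000
Σ(x−M)² = 2207090.00; s = √(2207090.00/9) = 495.209
Cutoffs: 762.000 ± 2·495.209 → [-228.4, 1752.4]
Outside: 2158 → excluded.
Retained (n=9): Σ = 5462, mean = 5462/9 = 606.889

607 ms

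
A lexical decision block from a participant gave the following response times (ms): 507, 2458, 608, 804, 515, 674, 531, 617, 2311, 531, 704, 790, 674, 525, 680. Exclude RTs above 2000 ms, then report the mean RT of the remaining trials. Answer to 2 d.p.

627.69 ms

Excluded: 2311, 2458
Retained (n=13): Σ = 8160
Mean = 8160/13 = 627.6923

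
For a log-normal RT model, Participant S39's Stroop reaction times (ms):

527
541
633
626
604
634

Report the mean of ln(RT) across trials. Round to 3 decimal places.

ln(RT): 6.2672, 6.2934, 6.4505, 6.4394, 6.4036, 6.4520
Σ ln(RT) = 38.3061
Mean = 38.3061/6 = 6.38434

6.384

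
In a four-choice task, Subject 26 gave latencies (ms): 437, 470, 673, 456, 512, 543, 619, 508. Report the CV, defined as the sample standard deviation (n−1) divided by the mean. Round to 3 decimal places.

n = 8, Σ = 4218, M = 527.2500
Σ(x−M)² = 47011.500; s = √(47011.500/7) = 81.9508
CV = 81.9508 / 527.2500 = 0.15543

0.155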